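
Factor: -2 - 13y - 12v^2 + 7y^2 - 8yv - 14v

Group: y(7y + 6v + 1) + (-2v - 2)(7y + 6v + 1); both groups contain (7y + 6v + 1).

(y - 2v - 2)(7y + 6v + 1)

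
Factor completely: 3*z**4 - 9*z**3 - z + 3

Group as (3*z**4 - z) + (-9*z**3 + 3) = z*(3*z**3 - 1) - 3*(3*z**3 - 1).
Both groups share the factor (3*z**3 - 1).

(z - 3)*(3*z**3 - 1)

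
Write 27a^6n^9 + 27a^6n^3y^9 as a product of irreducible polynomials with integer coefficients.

Pull out the common factor 27a^6n^3, leaving n^6 + y^9.
Recognize a sum of cubes with the parts y^3 and n^2.

27a^6n^3(n^2 + y^3)(n^4 − n^2y^3 + y^6)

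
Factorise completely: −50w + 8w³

2w(2w + 5)(2w − 5)

Every term has a factor of 2w. Then 4w² − 25 = (2w)² − (5)².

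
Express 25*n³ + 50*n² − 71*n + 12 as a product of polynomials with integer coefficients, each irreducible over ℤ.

(5*n − 1)*(5*n − 4)*(n + 3)

Among the possible rational roots, n = −3 is a root, giving the factor (n + 3) and quotient 25*n² − 25*n + 4.
The remaining quadratic factors as (5*n − 4)(5*n − 1).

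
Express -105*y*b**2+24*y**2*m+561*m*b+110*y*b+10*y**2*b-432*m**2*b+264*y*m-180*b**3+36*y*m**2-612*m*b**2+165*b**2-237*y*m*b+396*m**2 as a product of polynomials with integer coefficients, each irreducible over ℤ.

Group: 2*y*(12*y*m+5*y*b-144*m*b+132*m-60*b**2+55*b) + (3*m+3*b)*(12*y*m+5*y*b-144*m*b+132*m-60*b**2+55*b); both groups contain (12*y*m+5*y*b-144*m*b+132*m-60*b**2+55*b), so (2*y+3*m+3*b) is a factor with cofactor 12*y*m+5*y*b-144*m*b+132*m-60*b**2+55*b.
The cofactor groups again: 12*y*m+5*y*b-144*m*b+132*m-60*b**2+55*b = 12*m*(y-12*b+11) + 5*b*(y-12*b+11); both groups contain (y-12*b+11), giving (12*m+5*b)*(y-12*b+11).

(y-12*b+11)*(2*y+3*m+3*b)*(12*m+5*b)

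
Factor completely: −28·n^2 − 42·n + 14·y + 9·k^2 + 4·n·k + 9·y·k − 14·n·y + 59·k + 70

Group: −14·n·(2·n + y + k + 5) + (9·k + 14)·(2·n + y + k + 5); both groups contain (2·n + y + k + 5).

−(14·n − 9·k − 14)·(2·n + y + k + 5)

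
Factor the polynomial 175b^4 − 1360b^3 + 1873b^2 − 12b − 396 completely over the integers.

(5b + 2)(5b − 3)(7b − 11)(b − 6)

Among the possible rational roots, b = 11/7 is a root, so (7b − 11) is a factor; dividing leaves 25b^3 − 155b^2 + 24b + 36.
Next, b = 6 is a root, so (b − 6) is a factor; dividing leaves 25b^2 − 5b − 6.
The remaining quadratic factors as (5b − 3)(5b + 2).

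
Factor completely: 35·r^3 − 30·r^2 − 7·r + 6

Group as (35·r^3 − 7·r) + (−30·r^2 + 6) = 7·r·(5·r^2 − 1) − 6·(5·r^2 − 1).
Both groups share the factor (5·r^2 − 1).

(7·r − 6)·(5·r^2 − 1)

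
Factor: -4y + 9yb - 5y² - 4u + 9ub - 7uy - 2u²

Group: -2u(u + y) + (-5y + 9b - 4)(u + y); both groups contain (u + y).

-(2u + 5y - 9b + 4)(u + y)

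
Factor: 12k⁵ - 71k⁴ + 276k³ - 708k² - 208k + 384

Among the possible rational roots, k = 4 is a root, so (k - 4) is a factor; dividing leaves 12k⁴ - 23k³ + 184k² + 28k - 96.
Next, k = -3/4 is a root, so (4k + 3) divides it; the quotient is 3k³ - 8k² + 52k - 32.
Next, k = 2/3 is a root, so (3k - 2) is a factor; dividing leaves k² - 2k + 16.
The quadratic k² - 2k + 16 has discriminant -60 < 0 and is irreducible over ℤ.

(3k - 2)(4k + 3)(k - 4)(k² - 2k + 16)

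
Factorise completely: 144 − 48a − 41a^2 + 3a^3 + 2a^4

(2a − 3)(a + 3)(a + 4)(a − 4)

Among the possible rational roots, a = −4 is a root, so (a + 4) is a factor; dividing leaves 2a^3 − 5a^2 − 21a + 36.
Next, a = −3 is a root, so (a + 3) is a factor; dividing leaves 2a^2 − 11a + 12.
The remaining quadratic factors as (a − 4)(2a − 3).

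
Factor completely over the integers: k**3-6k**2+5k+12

(k+1)(k-3)(k-4)

By the rational root theorem, k = -1 is a root, so (k+1) is a factor; dividing leaves k**2-7k+12.
The remaining quadratic factors as (k-3)(k-4).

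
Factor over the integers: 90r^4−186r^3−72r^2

6r^2(3r+1)(5r−12)

Pull out the common factor 6r^2, then factor the remaining trinomial.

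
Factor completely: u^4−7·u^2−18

(u+3)·(u−3)·(u^2+2)

Substitute w = u^2 to get a quadratic in w, then factor.
u^2+2 is irreducible over ℤ (always positive, so no real roots).
u^2−9 is a difference of squares.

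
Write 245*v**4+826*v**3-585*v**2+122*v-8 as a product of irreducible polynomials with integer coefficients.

(5*v-1)*(7*v-1)*(7*v-2)*(v+4)

By the rational root theorem, v = -4 is a root, so (v+4) is a factor; dividing leaves 245*v**3-154*v**2+31*v-2.
Continuing, v = 2/7 is a root, so (7*v-2) divides it; the quotient is 35*v**2-12*v+1.
The remaining quadratic factors as (5*v-1)(7*v-1).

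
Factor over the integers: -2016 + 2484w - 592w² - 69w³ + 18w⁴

By the rational root theorem, w = 8/3 is a root, so (3w - 8) divides it; the quotient is 6w³ - 7w² - 216w + 252.
Then w = 7/6 is a root, giving the factor (6w - 7) and quotient w² - 36.
The remaining quadratic factors as (w - 6)(w + 6).

(3w - 8)(6w - 7)(w + 6)(w - 6)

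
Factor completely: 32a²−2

Every term has a factor of 2. Then 16a²−1 = (4a)² − (1)².

2(4a+1)(4a−1)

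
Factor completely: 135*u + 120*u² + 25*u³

5*u*(5*u + 9)*(u + 3)

Pull out the common factor 5*u, then factor the remaining trinomial.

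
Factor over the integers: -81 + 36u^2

Factor out 9, leaving 4u^2 - 9, which is a difference of two squares.

9(2u + 3)(2u - 3)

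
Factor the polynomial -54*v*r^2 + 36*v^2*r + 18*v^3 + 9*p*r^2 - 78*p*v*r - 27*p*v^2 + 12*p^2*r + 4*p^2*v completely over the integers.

(v + 3*r)*(4*p - 3*v + 3*r)*(p - 6*v)

Group: v*(4*p^2 - 27*p*v + 3*p*r + 18*v^2 - 18*v*r) + 3*r*(4*p^2 - 27*p*v + 3*p*r + 18*v^2 - 18*v*r); both groups contain (4*p^2 - 27*p*v + 3*p*r + 18*v^2 - 18*v*r), so (v + 3*r) is a factor with cofactor 4*p^2 - 27*p*v + 3*p*r + 18*v^2 - 18*v*r.
The cofactor groups again: 4*p^2 - 27*p*v + 3*p*r + 18*v^2 - 18*v*r = p*(4*p - 3*v + 3*r) - 6*v*(4*p - 3*v + 3*r); both groups contain (4*p - 3*v + 3*r), giving (p - 6*v)*(4*p - 3*v + 3*r).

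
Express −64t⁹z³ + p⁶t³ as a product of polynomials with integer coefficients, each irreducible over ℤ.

Every term has a factor of t³; factoring it out leaves p⁶ − 64t⁶z³.
Recognize a difference of cubes with the parts p² and 4t²z.

t³(p² − 4t²z)(p⁴ + 4p²t²z + 16t⁴z²)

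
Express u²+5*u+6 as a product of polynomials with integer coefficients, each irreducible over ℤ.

(u+2)*(u+3)

Two integers with product 6 and sum 5 are 2 and 3.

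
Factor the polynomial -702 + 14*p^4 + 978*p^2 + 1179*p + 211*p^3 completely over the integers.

(2*p + 13)*(7*p - 3)*(p + 3)*(p + 6)

Trying the rational-root candidates, p = 3/7 is a root, giving the factor (7*p - 3) and quotient 2*p^3 + 31*p^2 + 153*p + 234.
Continuing, p = -13/2 is a root, so (2*p + 13) divides it; the quotient is p^2 + 9*p + 18.
The remaining quadratic factors as (p + 3)(p + 6).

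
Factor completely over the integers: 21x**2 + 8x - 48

(3x - 4)(7x + 12)

Need a pair with product 21·(-48) = -1008 and sum 8: that's 36 and -28.
Split the middle term: 21x**2 + 36x - 28x - 48 = 3x(7x + 12) - 4(7x + 12).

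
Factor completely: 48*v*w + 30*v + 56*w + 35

Group as (48*v*w + 30*v) + (56*w + 35) = 6*v*(8*w + 5) + 7*(8*w + 5).
Both groups share the factor (8*w + 5).

(6*v + 7)*(8*w + 5)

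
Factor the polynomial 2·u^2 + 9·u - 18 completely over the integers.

Need a pair with product 2·(-18) = -36 and sum 9: that's 12 and -3.
Split the middle term: 2·u^2 + 12·u - 3·u - 18 = 2·u·(u + 6) - 3·(u + 6).

(2·u - 3)·(u + 6)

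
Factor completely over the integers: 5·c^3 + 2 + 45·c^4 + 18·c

(9·c + 1)·(5·c^3 + 2)

Group as (45·c^4 + 18·c) + (5·c^3 + 2) = 9·c·(5·c^3 + 2) + (5·c^3 + 2).
Both groups share the factor (5·c^3 + 2).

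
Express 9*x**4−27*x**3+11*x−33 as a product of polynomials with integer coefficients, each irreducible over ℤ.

Group as (9*x**4+11*x) + (−27*x**3−33) = x*(9*x**3+11) − 3*(9*x**3+11).
Both groups share the factor (9*x**3+11).

(x−3)*(9*x**3+11)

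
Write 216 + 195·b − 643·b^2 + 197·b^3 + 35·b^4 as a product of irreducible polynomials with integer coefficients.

Among the possible rational roots, b = 1 is a root, giving the factor (b − 1) and quotient 35·b^3 + 232·b^2 − 411·b − 216.
Next, b = −8 is a root, giving the factor (b + 8) and quotient 35·b^2 − 48·b − 27.
The remaining quadratic factors as (5·b − 9)(7·b + 3).

(5·b − 9)·(7·b + 3)·(b + 8)·(b − 1)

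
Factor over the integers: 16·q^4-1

(2·q+1)·(2·q-1)·(4·q^2+1)

Difference of squares twice: with A = 2·q and B = 1, A⁴ − B⁴ = (A² − B²)(A² + B²), and A² − B² factors again.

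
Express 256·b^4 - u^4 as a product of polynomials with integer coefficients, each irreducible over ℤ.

(4·b + u)·(4·b - u)·(16·b^2 + u^2)

(4·b)⁴ − (u)⁴ = ((4·b)² − (u)²)((4·b)² + (u)²); the first factor splits again, the second (16·b^2 + u^2) is irreducible.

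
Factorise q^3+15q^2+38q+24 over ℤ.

Trying the rational-root candidates, q = −12 is a root, so (q+12) divides it; the quotient is q^2+3q+2.
The remaining quadratic factors as (q+2)(q+1).

(q+1)(q+12)(q+2)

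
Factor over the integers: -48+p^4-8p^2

(p^2+4)(p^2-12)

Substitute u = p^2 to get a quadratic in u, then factor.
p^2-12 is irreducible over ℤ (12 is not a perfect square).
p^2+4 is irreducible over ℤ (sum of squares).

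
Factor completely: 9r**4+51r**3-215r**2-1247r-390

(3r+1)(3r+13)(r+6)(r-5)

Among the possible rational roots, r = -6 is a root, giving the factor (r+6) and quotient 9r**3-3r**2-197r-65.
Next, r = 5 is a root, giving the factor (r-5) and quotient 9r**2+42r+13.
The remaining quadratic factors as (3r+13)(3r+1).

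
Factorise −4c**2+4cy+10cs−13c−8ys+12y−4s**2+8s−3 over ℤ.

−(4c−4y−2s+1)(c−2s+3)

Group: −c(4c−4y−2s+1) + (2s−3)(4c−4y−2s+1); both groups contain (4c−4y−2s+1).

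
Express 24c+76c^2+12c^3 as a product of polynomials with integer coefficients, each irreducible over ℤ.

Pull out the common factor 4c, then factor the remaining trinomial.

4c(3c+1)(c+6)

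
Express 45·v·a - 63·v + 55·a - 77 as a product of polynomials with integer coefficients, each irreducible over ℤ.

Group as (45·v·a - 63·v) + (55·a - 77) = 9·v·(5·a - 7) + 11·(5·a - 7).
Both groups share the factor (5·a - 7).

(5·a - 7)·(9·v + 11)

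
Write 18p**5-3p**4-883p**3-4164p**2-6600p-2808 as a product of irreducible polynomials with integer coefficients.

(3p+2)(6p+13)(p-9)(p**2+6p+12)

Among the possible rational roots, p = 9 is a root, so (p-9) is a factor; dividing leaves 18p**4+159p**3+548p**2+768p+312.
Continuing, p = -13/6 is a root, giving the factor (6p+13) and quotient 3p**3+20p**2+48p+24.
Continuing, p = -2/3 is a root, so (3p+2) is a factor; dividing leaves p**2+6p+12.
The quadratic p**2+6p+12 has discriminant -12 < 0 and is irreducible over ℤ.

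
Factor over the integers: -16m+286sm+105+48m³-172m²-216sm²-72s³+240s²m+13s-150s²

-(6s-2m+7)(4s-4m-3)(3s-6m+5)

Group: 3s(-24s²+32sm-10s-8m²+22m+21) + (-6m+5)(-24s²+32sm-10s-8m²+22m+21); both groups contain (-24s²+32sm-10s-8m²+22m+21), so (3s-6m+5) is a factor with cofactor -24s²+32sm-10s-8m²+22m+21.
The cofactor groups again: -24s²+32sm-10s-8m²+22m+21 = -4s(6s-2m+7) + (4m+3)(6s-2m+7); both groups contain (6s-2m+7), giving -(4s-4m-3)(6s-2m+7).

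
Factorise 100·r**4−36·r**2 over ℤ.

Pull out the common factor 4·r**2; 25·r**2−9 is a difference of squares.

4·r**2·(5·r+3)·(5·r−3)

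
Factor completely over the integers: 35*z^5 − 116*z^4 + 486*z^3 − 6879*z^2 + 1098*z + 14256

(5*z − 8)*(7*z + 9)*(z − 6)*(z^2 + 3*z + 33)

By the rational root theorem, z = 8/5 is a root, so (5*z − 8) is a factor; dividing leaves 7*z^4 − 12*z^3 + 78*z^2 − 1251*z − 1782.
Next, z = −9/7 is a root, so (7*z + 9) divides it; the quotient is z^3 − 3*z^2 + 15*z − 198.
Continuing, z = 6 is a root, giving the factor (z − 6) and quotient z^2 + 3*z + 33.
The quadratic z^2 + 3*z + 33 has discriminant −123 < 0 and is irreducible over ℤ.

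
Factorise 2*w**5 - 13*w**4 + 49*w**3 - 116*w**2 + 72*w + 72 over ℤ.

Testing divisors of the constant over divisors of the leading coefficient, w = 3 is a root, so (w - 3) divides it; the quotient is 2*w**4 - 7*w**3 + 28*w**2 - 32*w - 24.
Continuing, w = -1/2 is a root, so (2*w + 1) is a factor; dividing leaves w**3 - 4*w**2 + 16*w - 24.
Next, w = 2 is a root, so (w - 2) divides it; the quotient is w**2 - 2*w + 12.
The quadratic w**2 - 2*w + 12 has discriminant -44 < 0 and is irreducible over ℤ.

(2*w + 1)*(w - 2)*(w - 3)*(w**2 - 2*w + 12)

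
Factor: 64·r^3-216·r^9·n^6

Factor out 8·r^3 first: what remains is -27·r^6·n^6+8.
Recognize a difference of cubes with the parts 2 and 3·r^2·n^2.

-8·r^3·(3·r^2·n^2-2)·(9·r^4·n^4+6·r^2·n^2+4)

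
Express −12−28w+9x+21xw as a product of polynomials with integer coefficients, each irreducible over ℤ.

Group as (21xw+9x) + (−28w−12) = 3x(7w+3) − 4(7w+3).
Both groups share the factor (7w+3).

(3x−4)(7w+3)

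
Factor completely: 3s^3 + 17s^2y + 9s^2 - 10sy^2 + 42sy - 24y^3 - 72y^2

Group: 3s(s^2 + 7sy + 3s + 6y^2 + 18y) - 4y(s^2 + 7sy + 3s + 6y^2 + 18y); both groups contain (s^2 + 7sy + 3s + 6y^2 + 18y), so (3s - 4y) is a factor with cofactor s^2 + 7sy + 3s + 6y^2 + 18y.
The cofactor groups again: s^2 + 7sy + 3s + 6y^2 + 18y = s(s + 6y) + (y + 3)(s + 6y); both groups contain (s + 6y), giving (s + y + 3)(s + 6y).

(3s - 4y)(s + 6y)(s + y + 3)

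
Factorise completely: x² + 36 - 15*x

(x - 12)*(x - 3)

Two integers with product 36 and sum -15 are -3 and -12.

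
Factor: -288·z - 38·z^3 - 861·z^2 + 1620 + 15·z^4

(3·z + 5)·(5·z - 6)·(z + 6)·(z - 9)

Trying the rational-root candidates, z = 6/5 is a root, so (5·z - 6) divides it; the quotient is 3·z^3 - 4·z^2 - 177·z - 270.
Next, z = -5/3 is a root, so (3·z + 5) divides it; the quotient is z^2 - 3·z - 54.
The remaining quadratic factors as (z + 6)(z - 9).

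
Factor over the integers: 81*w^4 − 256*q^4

(3*w − 4*q)*(3*w + 4*q)*(9*w^2 + 16*q^2)

(3*w)⁴ − (4*q)⁴ = ((3*w)² − (4*q)²)((3*w)² + (4*q)²); the first factor splits again, the second (9*w^2 + 16*q^2) is irreducible.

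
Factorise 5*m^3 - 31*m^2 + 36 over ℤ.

By the rational root theorem, m = 6/5 is a root, giving the factor (5*m - 6) and quotient m^2 - 5*m - 6.
The remaining quadratic factors as (m + 1)(m - 6).

(5*m - 6)*(m + 1)*(m - 6)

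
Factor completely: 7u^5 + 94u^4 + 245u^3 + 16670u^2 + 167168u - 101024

(7u - 4)(u + 11)(u + 14)(u^2 - 11u + 164)

Among the possible rational roots, u = -14 is a root, so (u + 14) is a factor; dividing leaves 7u^4 - 4u^3 + 301u^2 + 12456u - 7216.
Next, u = -11 is a root, so (u + 11) is a factor; dividing leaves 7u^3 - 81u^2 + 1192u - 656.
Continuing, u = 4/7 is a root, so (7u - 4) is a factor; dividing leaves u^2 - 11u + 164.
The quadratic u^2 - 11u + 164 has discriminant -535 < 0 and is irreducible over ℤ.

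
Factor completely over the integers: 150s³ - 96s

6s(5s + 4)(5s - 4)

Pull out the common factor 6s; 25s² - 16 is a difference of squares.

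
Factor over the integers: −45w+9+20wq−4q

(4q−9)(5w−1)

Group as (20wq−45w) + (−4q+9) = 5w(4q−9) − (4q−9).
Both groups share the factor (4q−9).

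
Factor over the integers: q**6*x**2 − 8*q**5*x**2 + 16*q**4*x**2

Every term has a factor of q**4*x**2; factoring it out leaves q**2 − 8*q + 16.
Recognize a perfect-square trinomial with the parts q and 4.

q**4*x**2*(q − 4)**2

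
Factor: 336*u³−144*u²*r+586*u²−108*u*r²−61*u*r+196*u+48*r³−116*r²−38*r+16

Group: 8*u*(42*u²+3*u*r+68*u−12*r²+26*r+16) + (−4*r+1)*(42*u²+3*u*r+68*u−12*r²+26*r+16); both groups contain (42*u²+3*u*r+68*u−12*r²+26*r+16), so (8*u−4*r+1) is a factor with cofactor 42*u²+3*u*r+68*u−12*r²+26*r+16.
The cofactor groups again: 42*u²+3*u*r+68*u−12*r²+26*r+16 = 6*u*(7*u+4*r+2) + (−3*r+8)*(7*u+4*r+2); both groups contain (7*u+4*r+2), giving (6*u−3*r+8)*(7*u+4*r+2).

(6*u−3*r+8)*(8*u−4*r+1)*(7*u+4*r+2)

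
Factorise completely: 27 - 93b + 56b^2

(7b - 9)(8b - 3)

Need a pair with product 56·27 = 1512 and sum -93: that's -21 and -72.
Split the middle term: 56b^2 - 21b - 72b + 27 = 7b(8b - 3) - 9(8b - 3).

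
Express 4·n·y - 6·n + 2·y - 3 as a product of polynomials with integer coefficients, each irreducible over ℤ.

(2·n + 1)·(2·y - 3)

Group as (4·n·y - 6·n) + (2·y - 3) = 2·n·(2·y - 3) + (2·y - 3).
Both groups share the factor (2·y - 3).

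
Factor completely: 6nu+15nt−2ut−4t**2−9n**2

Group: −3n(3n−2u−4t) + t(3n−2u−4t); both groups contain (3n−2u−4t).

−(3n−2u−4t)(3n−t)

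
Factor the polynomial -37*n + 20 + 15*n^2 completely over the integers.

Need a pair with product 15·20 = 300 and sum -37: that's -25 and -12.
Split the middle term: 15*n^2 - 25*n - 12*n + 20 = 5*n*(3*n - 5) - 4*(3*n - 5).

(3*n - 5)*(5*n - 4)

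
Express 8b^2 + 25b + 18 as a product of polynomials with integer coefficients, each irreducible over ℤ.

(8b + 9)(b + 2)

Need a pair with product 8·18 = 144 and sum 25: that's 9 and 16.
Split the middle term: 8b^2 + 9b + 16b + 18 = b(8b + 9) + 2(8b + 9).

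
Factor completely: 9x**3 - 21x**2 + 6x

Pull out the common factor 3x, then factor the remaining trinomial.

3x(3x - 1)(x - 2)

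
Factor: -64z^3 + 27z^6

Factor out z^3 first: what remains is 27z^3 - 64.
Recognize a difference of cubes with the parts 3z and 4.

z^3(3z - 4)(9z^2 + 12z + 16)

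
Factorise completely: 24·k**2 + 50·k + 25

(4·k + 5)·(6·k + 5)

Need a pair with product 24·25 = 600 and sum 50: that's 20 and 30.
Split the middle term: 24·k**2 + 20·k + 30·k + 25 = 4·k·(6·k + 5) + 5·(6·k + 5).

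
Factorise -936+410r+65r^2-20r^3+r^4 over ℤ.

(r+4)(r-13)(r-2)(r-9)

Among the possible rational roots, r = 2 is a root, so (r-2) divides it; the quotient is r^3-18r^2+29r+468.
Next, r = -4 is a root, giving the factor (r+4) and quotient r^2-22r+117.
The remaining quadratic factors as (r-9)(r-13).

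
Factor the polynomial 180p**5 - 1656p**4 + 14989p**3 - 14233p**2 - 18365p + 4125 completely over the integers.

(5p - 1)(6p + 5)(6p - 11)(p**2 - 8p + 75)

Testing divisors of the constant over divisors of the leading coefficient, p = 11/6 is a root, so (6p - 11) is a factor; dividing leaves 30p**4 - 221p**3 + 2093p**2 + 1465p - 375.
Next, p = -5/6 is a root, so (6p + 5) is a factor; dividing leaves 5p**3 - 41p**2 + 383p - 75.
Next, p = 1/5 is a root, giving the factor (5p - 1) and quotient p**2 - 8p + 75.
The quadratic p**2 - 8p + 75 has discriminant -236 < 0 and is irreducible over ℤ.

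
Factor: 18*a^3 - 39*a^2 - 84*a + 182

(6*a - 13)*(3*a^2 - 14)

Group as (18*a^3 - 84*a) + (-39*a^2 + 182) = 6*a*(3*a^2 - 14) - 13*(3*a^2 - 14).
Both groups share the factor (3*a^2 - 14).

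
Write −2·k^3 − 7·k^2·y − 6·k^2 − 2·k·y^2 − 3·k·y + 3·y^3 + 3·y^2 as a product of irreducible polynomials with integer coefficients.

Group: k·(−2·k^2 − 5·k·y − 6·k + 3·y^2 + 3·y) + y·(−2·k^2 − 5·k·y − 6·k + 3·y^2 + 3·y); both groups contain (−2·k^2 − 5·k·y − 6·k + 3·y^2 + 3·y), so (k + y) is a factor with cofactor −2·k^2 − 5·k·y − 6·k + 3·y^2 + 3·y.
The cofactor groups again: −2·k^2 − 5·k·y − 6·k + 3·y^2 + 3·y = −2·k·(k + 3·y + 3) + y·(k + 3·y + 3); both groups contain (k + 3·y + 3), giving −(2·k − y)·(k + 3·y + 3).

−(2·k − y)·(k + 3·y + 3)·(k + y)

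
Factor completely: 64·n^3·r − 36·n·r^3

Factor out 4·n·r, leaving 16·n^2 − 9·r^2, which is a difference of two squares.

4·n·r·(4·n + 3·r)·(4·n − 3·r)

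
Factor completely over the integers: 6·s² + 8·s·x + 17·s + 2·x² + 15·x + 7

(2·s + 2·x + 1)·(3·s + x + 7)

Group: 2·s·(3·s + x + 7) + (2·x + 1)·(3·s + x + 7); both groups contain (3·s + x + 7).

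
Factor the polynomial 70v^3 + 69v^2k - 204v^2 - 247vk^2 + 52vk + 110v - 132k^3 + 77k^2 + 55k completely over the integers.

(7v - 12k - 5)(5v + 11k - 11)(2v + k)

Group: 5v(14v^2 - 17vk - 10v - 12k^2 - 5k) + (11k - 11)(14v^2 - 17vk - 10v - 12k^2 - 5k); both groups contain (14v^2 - 17vk - 10v - 12k^2 - 5k), so (5v + 11k - 11) is a factor with cofactor 14v^2 - 17vk - 10v - 12k^2 - 5k.
The cofactor groups again: 14v^2 - 17vk - 10v - 12k^2 - 5k = 2v(7v - 12k - 5) + k(7v - 12k - 5); both groups contain (7v - 12k - 5), giving (2v + k)(7v - 12k - 5).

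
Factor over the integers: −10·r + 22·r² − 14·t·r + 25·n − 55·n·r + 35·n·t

Group: 7·t·(5·n − 2·r) + (−11·r + 5)·(5·n − 2·r); both groups contain (5·n − 2·r).

(7·t − 11·r + 5)·(5·n − 2·r)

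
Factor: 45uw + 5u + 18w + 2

Group as (45uw + 5u) + (18w + 2) = 5u(9w + 1) + 2(9w + 1).
Both groups share the factor (9w + 1).

(5u + 2)(9w + 1)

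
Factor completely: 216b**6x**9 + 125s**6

(5s**2 + 6b**2x**3)(25s**4 - 30s**2b**2x**3 + 36b**4x**6)

Recognize a sum of cubes with the parts 5s**2 and 6b**2x**3.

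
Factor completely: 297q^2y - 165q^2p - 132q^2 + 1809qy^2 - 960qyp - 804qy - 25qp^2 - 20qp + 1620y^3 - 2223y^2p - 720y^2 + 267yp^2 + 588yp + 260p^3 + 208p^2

Group: 9y(33q^2 + 201qy + 5qp + 180y^2 - 147yp - 52p^2) + (-5p - 4)(33q^2 + 201qy + 5qp + 180y^2 - 147yp - 52p^2); both groups contain (33q^2 + 201qy + 5qp + 180y^2 - 147yp - 52p^2), so (9y - 5p - 4) is a factor with cofactor 33q^2 + 201qy + 5qp + 180y^2 - 147yp - 52p^2.
The cofactor groups again: 33q^2 + 201qy + 5qp + 180y^2 - 147yp - 52p^2 = 11q(3q + 15y + 4p) + (12y - 13p)(3q + 15y + 4p); both groups contain (3q + 15y + 4p), giving (11q + 12y - 13p)(3q + 15y + 4p).

(11q + 12y - 13p)(9y - 5p - 4)(3q + 15y + 4p)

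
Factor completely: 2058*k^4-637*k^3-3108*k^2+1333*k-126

(6*k-7)*(7*k+9)*(7*k-1)*(7*k-2)

By the rational root theorem, k = -9/7 is a root, giving the factor (7*k+9) and quotient 294*k^3-469*k^2+159*k-14.
Continuing, k = 2/7 is a root, so (7*k-2) divides it; the quotient is 42*k^2-55*k+7.
The remaining quadratic factors as (6*k-7)(7*k-1).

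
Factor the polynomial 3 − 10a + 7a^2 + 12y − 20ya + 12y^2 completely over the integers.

Group: 2y(6y − 7a + 3) + (−a + 1)(6y − 7a + 3); both groups contain (6y − 7a + 3).

(6y − 7a + 3)(2y − a + 1)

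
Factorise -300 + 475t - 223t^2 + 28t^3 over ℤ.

(4t - 5)(7t - 12)(t - 5)

Testing divisors of the constant over divisors of the leading coefficient, t = 5/4 is a root, giving the factor (4t - 5) and quotient 7t^2 - 47t + 60.
The remaining quadratic factors as (7t - 12)(t - 5).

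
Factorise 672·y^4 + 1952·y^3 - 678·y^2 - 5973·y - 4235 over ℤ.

Among the possible rational roots, y = -11/7 is a root, so (7·y + 11) divides it; the quotient is 96·y^3 + 128·y^2 - 298·y - 385.
Then y = -11/6 is a root, giving the factor (6·y + 11) and quotient 16·y^2 - 8·y - 35.
The remaining quadratic factors as (4·y - 7)(4·y + 5).

(4·y + 5)·(4·y - 7)·(6·y + 11)·(7·y + 11)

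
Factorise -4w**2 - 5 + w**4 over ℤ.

Substitute u = w**2 to get a quadratic in u, then factor.
w**2 + 1 is irreducible over ℤ (sum of squares).
w**2 - 5 is irreducible over ℤ (5 is not a perfect square).

(w**2 + 1)(w**2 - 5)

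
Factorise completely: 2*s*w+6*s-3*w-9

(2*s-3)*(w+3)

Group as (2*s*w+6*s) + (-3*w-9) = 2*s*(w+3) - 3*(w+3).
Both groups share the factor (w+3).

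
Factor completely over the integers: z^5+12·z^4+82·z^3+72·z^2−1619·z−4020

Testing divisors of the constant over divisors of the leading coefficient, z = −5 is a root, giving the factor (z+5) and quotient z^4+7·z^3+47·z^2−163·z−804.
Continuing, z = −3 is a root, so (z+3) is a factor; dividing leaves z^3+4·z^2+35·z−268.
Next, z = 4 is a root, giving the factor (z−4) and quotient z^2+8·z+67.
The quadratic z^2+8·z+67 has discriminant −204 < 0 and is irreducible over ℤ.

(z+3)·(z+5)·(z−4)·(z^2+8·z+67)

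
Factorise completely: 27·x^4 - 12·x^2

Factor out 3·x^2, leaving 9·x^2 - 4, which is a difference of two squares.

3·x^2·(3·x + 2)·(3·x - 2)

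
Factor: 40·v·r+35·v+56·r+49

(5·v+7)·(8·r+7)

Group as (40·v·r+35·v) + (56·r+49) = 5·v·(8·r+7) + 7·(8·r+7).
Both groups share the factor (8·r+7).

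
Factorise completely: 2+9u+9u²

(3u+1)(3u+2)

Need a pair with product 9·2 = 18 and sum 9: that's 3 and 6.
Split the middle term: 9u²+3u + 6u+2 = 3u(3u+1) + 2(3u+1).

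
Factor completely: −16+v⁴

(v+2)(v−2)(v²+4)

(v)⁴ − (2)⁴ = ((v)² − (2)²)((v)² + (2)²); the first factor splits again, the second (v²+4) is irreducible.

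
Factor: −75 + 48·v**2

3·(4·v + 5)·(4·v − 5)

Factor out 3, leaving 16·v**2 − 25, which is a difference of two squares.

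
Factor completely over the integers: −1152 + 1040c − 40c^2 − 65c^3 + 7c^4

(7c − 9)(c + 4)(c − 4)(c − 8)

Among the possible rational roots, c = 9/7 is a root, so (7c − 9) divides it; the quotient is c^3 − 8c^2 − 16c + 128.
Then c = 4 is a root, so (c − 4) divides it; the quotient is c^2 − 4c − 32.
The remaining quadratic factors as (c − 8)(c + 4).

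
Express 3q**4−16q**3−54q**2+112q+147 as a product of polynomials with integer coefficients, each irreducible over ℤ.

(3q−7)(q+1)(q+3)(q−7)

Among the possible rational roots, q = 7/3 is a root, giving the factor (3q−7) and quotient q**3−3q**2−25q−21.
Then q = −3 is a root, giving the factor (q+3) and quotient q**2−6q−7.
The remaining quadratic factors as (q−7)(q+1).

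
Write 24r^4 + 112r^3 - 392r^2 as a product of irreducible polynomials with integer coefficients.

8r^2(3r - 7)(r + 7)

Pull out the common factor 8r^2, then factor the remaining trinomial.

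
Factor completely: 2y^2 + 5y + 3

(2y + 3)(y + 1)

Need a pair with product 2·3 = 6 and sum 5: that's 2 and 3.
Split the middle term: 2y^2 + 2y + 3y + 3 = 2y(y + 1) + 3(y + 1).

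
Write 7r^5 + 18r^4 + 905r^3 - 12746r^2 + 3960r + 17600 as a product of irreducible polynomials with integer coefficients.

Testing divisors of the constant over divisors of the leading coefficient, r = -1 is a root, giving the factor (r + 1) and quotient 7r^4 + 11r^3 + 894r^2 - 13640r + 17600.
Then r = 8 is a root, giving the factor (r - 8) and quotient 7r^3 + 67r^2 + 1430r - 2200.
Then r = 10/7 is a root, so (7r - 10) divides it; the quotient is r^2 + 11r + 220.
The quadratic r^2 + 11r + 220 has discriminant -759 < 0 and is irreducible over ℤ.

(7r - 10)(r + 1)(r - 8)(r^2 + 11r + 220)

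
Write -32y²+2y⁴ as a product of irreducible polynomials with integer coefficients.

2y²(y+4)(y-4)

Every term has a factor of 2y². Then y²-16 = (y)² − (4)².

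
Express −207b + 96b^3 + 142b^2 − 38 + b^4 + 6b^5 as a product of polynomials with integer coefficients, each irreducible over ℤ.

Testing divisors of the constant over divisors of the leading coefficient, b = 1 is a root, so (b − 1) is a factor; dividing leaves 6b^4 + 7b^3 + 103b^2 + 245b + 38.
Then b = −2 is a root, giving the factor (b + 2) and quotient 6b^3 − 5b^2 + 113b + 19.
Then b = −1/6 is a root, giving the factor (6b + 1) and quotient b^2 − b + 19.
The quadratic b^2 − b + 19 has discriminant −75 < 0 and is irreducible over ℤ.

(6b + 1)(b + 2)(b − 1)(b^2 − b + 19)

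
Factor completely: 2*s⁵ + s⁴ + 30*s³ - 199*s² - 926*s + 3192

Trying the rational-root candidates, s = 7/2 is a root, so (2*s - 7) divides it; the quotient is s⁴ + 4*s³ + 29*s² + 2*s - 456.
Then s = 3 is a root, so (s - 3) divides it; the quotient is s³ + 7*s² + 50*s + 152.
Then s = -4 is a root, giving the factor (s + 4) and quotient s² + 3*s + 38.
The quadratic s² + 3*s + 38 has discriminant -143 < 0 and is irreducible over ℤ.

(2*s - 7)*(s + 4)*(s - 3)*(s² + 3*s + 38)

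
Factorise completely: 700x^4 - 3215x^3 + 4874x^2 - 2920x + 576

(4x - 9)(5x - 2)(5x - 4)(7x - 8)

Among the possible rational roots, x = 2/5 is a root, giving the factor (5x - 2) and quotient 140x^3 - 587x^2 + 740x - 288.
Continuing, x = 8/7 is a root, giving the factor (7x - 8) and quotient 20x^2 - 61x + 36.
The remaining quadratic factors as (5x - 4)(4x - 9).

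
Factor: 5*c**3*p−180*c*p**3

Every term has a factor of 5*c*p. Then c**2−36*p**2 = (c)² − (6*p)².

5*c*p*(c+6*p)*(c−6*p)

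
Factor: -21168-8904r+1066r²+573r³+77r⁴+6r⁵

Testing divisors of the constant over divisors of the leading coefficient, r = -6 is a root, so (r+6) is a factor; dividing leaves 6r⁴+41r³+327r²-896r-3528.
Next, r = -7/3 is a root, so (3r+7) is a factor; dividing leaves 2r³+9r²+88r-504.
Next, r = 7/2 is a root, so (2r-7) is a factor; dividing leaves r²+8r+72.
The quadratic r²+8r+72 has discriminant -224 < 0 and is irreducible over ℤ.

(2r-7)(3r+7)(r+6)(r²+8r+72)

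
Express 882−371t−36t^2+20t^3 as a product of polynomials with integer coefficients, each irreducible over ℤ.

(2t+9)(2t−7)(5t−14)

Testing divisors of the constant over divisors of the leading coefficient, t = −9/2 is a root, so (2t+9) is a factor; dividing leaves 10t^2−63t+98.
The remaining quadratic factors as (2t−7)(5t−14).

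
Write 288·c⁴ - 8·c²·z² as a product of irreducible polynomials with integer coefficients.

Pull out the common factor 8·c²; 36·c² - z² is a difference of squares.

8·c²·(6·c + z)·(6·c - z)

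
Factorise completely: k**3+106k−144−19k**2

(k−2)(k−8)(k−9)

Testing divisors of the constant over divisors of the leading coefficient, k = 2 is a root, giving the factor (k−2) and quotient k**2−17k+72.
The remaining quadratic factors as (k−9)(k−8).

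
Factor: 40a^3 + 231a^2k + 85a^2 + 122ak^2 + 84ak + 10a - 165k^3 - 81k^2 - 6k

Group: 5a(8a^2 + 51ak + 17a + 55k^2 + 27k + 2) - 3k(8a^2 + 51ak + 17a + 55k^2 + 27k + 2); both groups contain (8a^2 + 51ak + 17a + 55k^2 + 27k + 2), so (5a - 3k) is a factor with cofactor 8a^2 + 51ak + 17a + 55k^2 + 27k + 2.
The cofactor groups again: 8a^2 + 51ak + 17a + 55k^2 + 27k + 2 = a(8a + 11k + 1) + (5k + 2)(8a + 11k + 1); both groups contain (8a + 11k + 1), giving (a + 5k + 2)(8a + 11k + 1).

(5a - 3k)(8a + 11k + 1)(a + 5k + 2)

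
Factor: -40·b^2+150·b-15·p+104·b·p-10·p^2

Group: -10·b·(4·b-10·p-15) + p·(4·b-10·p-15); both groups contain (4·b-10·p-15).

-(10·b-p)·(4·b-10·p-15)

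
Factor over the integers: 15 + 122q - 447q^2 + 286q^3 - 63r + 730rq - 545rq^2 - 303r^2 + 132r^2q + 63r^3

(7r - 11q - 1)(3r - 2q + 1)(3r + 13q - 15)

Group: 3r(21r^2 + 58rq - 108r - 143q^2 + 152q + 15) + (-2q + 1)(21r^2 + 58rq - 108r - 143q^2 + 152q + 15); both groups contain (21r^2 + 58rq - 108r - 143q^2 + 152q + 15), so (3r - 2q + 1) is a factor with cofactor 21r^2 + 58rq - 108r - 143q^2 + 152q + 15.
The cofactor groups again: 21r^2 + 58rq - 108r - 143q^2 + 152q + 15 = 7r(3r + 13q - 15) + (-11q - 1)(3r + 13q - 15); both groups contain (3r + 13q - 15), giving (7r - 11q - 1)(3r + 13q - 15).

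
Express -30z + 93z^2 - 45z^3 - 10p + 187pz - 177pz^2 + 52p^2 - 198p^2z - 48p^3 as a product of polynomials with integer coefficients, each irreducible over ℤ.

-(6p + 3z - 5)(8p + 5z - 2)(p + 3z)

Group: 8p(-6p^2 - 21pz + 5p - 9z^2 + 15z) + (5z - 2)(-6p^2 - 21pz + 5p - 9z^2 + 15z); both groups contain (-6p^2 - 21pz + 5p - 9z^2 + 15z), so (8p + 5z - 2) is a factor with cofactor -6p^2 - 21pz + 5p - 9z^2 + 15z.
The cofactor groups again: -6p^2 - 21pz + 5p - 9z^2 + 15z = -6p(p + 3z) + (-3z + 5)(p + 3z); both groups contain (p + 3z), giving -(6p + 3z - 5)(p + 3z).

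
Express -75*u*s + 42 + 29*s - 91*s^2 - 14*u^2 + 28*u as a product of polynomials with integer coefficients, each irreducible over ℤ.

Group: -2*u*(7*u + 13*s + 7) + (-7*s + 6)*(7*u + 13*s + 7); both groups contain (7*u + 13*s + 7).

-(7*u + 13*s + 7)*(2*u + 7*s - 6)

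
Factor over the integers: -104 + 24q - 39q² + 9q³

Group as (9q³ + 24q) + (-39q² - 104) = 3q(3q² + 8) - 13(3q² + 8).
Both groups share the factor (3q² + 8).

(3q - 13)(3q² + 8)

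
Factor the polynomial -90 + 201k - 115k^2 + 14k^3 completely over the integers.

Among the possible rational roots, k = 3/2 is a root, so (2k - 3) is a factor; dividing leaves 7k^2 - 47k + 30.
The remaining quadratic factors as (k - 6)(7k - 5).

(2k - 3)(7k - 5)(k - 6)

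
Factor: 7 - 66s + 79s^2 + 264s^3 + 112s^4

(4s + 7)(4s - 1)(7s - 1)(s + 1)

Testing divisors of the constant over divisors of the leading coefficient, s = 1/7 is a root, giving the factor (7s - 1) and quotient 16s^3 + 40s^2 + 17s - 7.
Continuing, s = -1 is a root, so (s + 1) is a factor; dividing leaves 16s^2 + 24s - 7.
The remaining quadratic factors as (4s + 7)(4s - 1).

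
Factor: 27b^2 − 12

Every term has a factor of 3. Then 9b^2 − 4 = (3b)² − (2)².

3(3b + 2)(3b − 2)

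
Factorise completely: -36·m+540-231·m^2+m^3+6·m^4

Trying the rational-root candidates, m = 6 is a root, so (m-6) is a factor; dividing leaves 6·m^3+37·m^2-9·m-90.
Next, m = 3/2 is a root, so (2·m-3) is a factor; dividing leaves 3·m^2+23·m+30.
The remaining quadratic factors as (m+6)(3·m+5).

(2·m-3)·(3·m+5)·(m+6)·(m-6)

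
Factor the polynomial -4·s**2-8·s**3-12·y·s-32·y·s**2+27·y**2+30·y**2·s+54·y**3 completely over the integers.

(3·y-2·s)·(2·y+2·s+1)·(9·y+2·s)

Group: 2·y·(27·y**2-12·y·s-4·s**2) + (2·s+1)·(27·y**2-12·y·s-4·s**2); both groups contain (27·y**2-12·y·s-4·s**2), so (2·y+2·s+1) is a factor with cofactor 27·y**2-12·y·s-4·s**2.
The cofactor groups again: 27·y**2-12·y·s-4·s**2 = 3·y·(9·y+2·s) - 2·s·(9·y+2·s); both groups contain (9·y+2·s), giving (3·y-2·s)·(9·y+2·s).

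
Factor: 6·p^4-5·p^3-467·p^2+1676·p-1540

(6·p-11)·(p+10)·(p-2)·(p-7)

Trying the rational-root candidates, p = -10 is a root, so (p+10) is a factor; dividing leaves 6·p^3-65·p^2+183·p-154.
Then p = 11/6 is a root, giving the factor (6·p-11) and quotient p^2-9·p+14.
The remaining quadratic factors as (p-2)(p-7).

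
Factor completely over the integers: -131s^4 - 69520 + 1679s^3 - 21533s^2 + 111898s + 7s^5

(7s - 5)(s - 11)(s - 8)(s^2 + s + 158)

Testing divisors of the constant over divisors of the leading coefficient, s = 5/7 is a root, so (7s - 5) is a factor; dividing leaves s^4 - 18s^3 + 227s^2 - 2914s + 13904.
Then s = 11 is a root, giving the factor (s - 11) and quotient s^3 - 7s^2 + 150s - 1264.
Next, s = 8 is a root, so (s - 8) is a factor; dividing leaves s^2 + s + 158.
The quadratic s^2 + s + 158 has discriminant -631 < 0 and is irreducible over ℤ.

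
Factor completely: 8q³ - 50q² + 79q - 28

Among the possible rational roots, q = 7/4 is a root, so (4q - 7) is a factor; dividing leaves 2q² - 9q + 4.
The remaining quadratic factors as (2q - 1)(q - 4).

(2q - 1)(4q - 7)(q - 4)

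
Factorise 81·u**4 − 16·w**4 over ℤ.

Difference of squares twice: with A = 3·u and B = 2·w, A⁴ − B⁴ = (A² − B²)(A² + B²), and A² − B² factors again.

(3·u + 2·w)·(3·u − 2·w)·(9·u**2 + 4·w**2)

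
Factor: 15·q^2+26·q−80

Need a pair with product 15·(−80) = −1200 and sum 26: that's −24 and 50.
Split the middle term: 15·q^2−24·q + 50·q−80 = 3·q·(5·q−8) + 10·(5·q−8).

(3·q+10)·(5·q−8)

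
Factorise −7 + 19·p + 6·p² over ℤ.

Need a pair with product 6·(−7) = −42 and sum 19: that's −2 and 21.
Split the middle term: 6·p² − 2·p + 21·p − 7 = 2·p·(3·p − 1) + 7·(3·p − 1).

(2·p + 7)·(3·p − 1)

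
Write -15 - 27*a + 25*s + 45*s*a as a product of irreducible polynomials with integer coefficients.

Group as (45*s*a + 25*s) + (-27*a - 15) = 5*s*(9*a + 5) - 3*(9*a + 5).
Both groups share the factor (9*a + 5).

(5*s - 3)*(9*a + 5)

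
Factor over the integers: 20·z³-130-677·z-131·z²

(4·z+13)·(5·z+1)·(z-10)

Among the possible rational roots, z = -13/4 is a root, giving the factor (4·z+13) and quotient 5·z²-49·z-10.
The remaining quadratic factors as (5·z+1)(z-10).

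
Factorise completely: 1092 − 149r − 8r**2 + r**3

Trying the rational-root candidates, r = −12 is a root, giving the factor (r + 12) and quotient r**2 − 20r + 91.
The remaining quadratic factors as (r − 7)(r − 13).

(r + 12)(r − 13)(r − 7)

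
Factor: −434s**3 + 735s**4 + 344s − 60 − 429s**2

(3s − 1)(5s − 2)(7s + 6)(7s − 5)

Among the possible rational roots, s = 2/5 is a root, so (5s − 2) is a factor; dividing leaves 147s**3 − 28s**2 − 97s + 30.
Continuing, s = 5/7 is a root, so (7s − 5) is a factor; dividing leaves 21s**2 + 11s − 6.
The remaining quadratic factors as (3s − 1)(7s + 6).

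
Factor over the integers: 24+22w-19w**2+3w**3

Testing divisors of the constant over divisors of the leading coefficient, w = 3 is a root, giving the factor (w-3) and quotient 3w**2-10w-8.
The remaining quadratic factors as (3w+2)(w-4).

(3w+2)(w-3)(w-4)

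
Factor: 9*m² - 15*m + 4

(3*m - 1)*(3*m - 4)

Need a pair with product 9·4 = 36 and sum -15: that's -3 and -12.
Split the middle term: 9*m² - 3*m - 12*m + 4 = 3*m*(3*m - 1) - 4*(3*m - 1).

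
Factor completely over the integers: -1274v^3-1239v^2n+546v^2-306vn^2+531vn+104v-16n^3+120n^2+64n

Group: 14v(-91v^2-82vn-13v-16n^2-8n) + (n-8)(-91v^2-82vn-13v-16n^2-8n); both groups contain (-91v^2-82vn-13v-16n^2-8n), so (14v+n-8) is a factor with cofactor -91v^2-82vn-13v-16n^2-8n.
The cofactor groups again: -91v^2-82vn-13v-16n^2-8n = -7v(13v+8n) + (-2n-1)(13v+8n); both groups contain (13v+8n), giving -(7v+2n+1)(13v+8n).

-(7v+2n+1)(13v+8n)(14v+n-8)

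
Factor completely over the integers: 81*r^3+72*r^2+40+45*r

(9*r+8)*(9*r^2+5)

Group as (81*r^3+45*r) + (72*r^2+40) = 9*r*(9*r^2+5) + 8*(9*r^2+5).
Both groups share the factor (9*r^2+5).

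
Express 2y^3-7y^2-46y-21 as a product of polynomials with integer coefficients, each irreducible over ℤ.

(2y+1)(y+3)(y-7)

By the rational root theorem, y = 7 is a root, so (y-7) divides it; the quotient is 2y^2+7y+3.
The remaining quadratic factors as (y+3)(2y+1).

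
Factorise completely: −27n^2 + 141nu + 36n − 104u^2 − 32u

−(3n − 13u − 4)(9n − 8u)

Group: −3n(9n − 8u) + (13u + 4)(9n − 8u); both groups contain (9n − 8u).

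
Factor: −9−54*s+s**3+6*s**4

Group as (6*s**4−54*s) + (s**3−9) = 6*s*(s**3−9) + (s**3−9).
Both groups share the factor (s**3−9).

(6*s+1)*(s**3−9)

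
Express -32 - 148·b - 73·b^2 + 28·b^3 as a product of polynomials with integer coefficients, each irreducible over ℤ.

(4·b + 1)·(7·b + 8)·(b - 4)

Among the possible rational roots, b = 4 is a root, giving the factor (b - 4) and quotient 28·b^2 + 39·b + 8.
The remaining quadratic factors as (7·b + 8)(4·b + 1).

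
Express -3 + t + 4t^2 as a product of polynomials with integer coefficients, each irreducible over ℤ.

Need a pair with product 4·(-3) = -12 and sum 1: that's 4 and -3.
Split the middle term: 4t^2 + 4t - 3t - 3 = 4t(t + 1) - 3(t + 1).

(4t - 3)(t + 1)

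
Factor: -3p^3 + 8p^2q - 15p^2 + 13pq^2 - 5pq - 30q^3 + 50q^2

Group: p(-3p^2 + 14pq - 15p - 15q^2 + 25q) + 2q(-3p^2 + 14pq - 15p - 15q^2 + 25q); both groups contain (-3p^2 + 14pq - 15p - 15q^2 + 25q), so (p + 2q) is a factor with cofactor -3p^2 + 14pq - 15p - 15q^2 + 25q.
The cofactor groups again: -3p^2 + 14pq - 15p - 15q^2 + 25q = -p(3p - 5q) + (3q - 5)(3p - 5q); both groups contain (3p - 5q), giving -(p - 3q + 5)(3p - 5q).

-(3p - 5q)(p + 2q)(p - 3q + 5)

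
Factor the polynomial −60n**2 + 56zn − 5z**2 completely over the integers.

Group: −z(5z − 6n) + 10n(5z − 6n); both groups contain (5z − 6n).

−(z − 10n)(5z − 6n)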